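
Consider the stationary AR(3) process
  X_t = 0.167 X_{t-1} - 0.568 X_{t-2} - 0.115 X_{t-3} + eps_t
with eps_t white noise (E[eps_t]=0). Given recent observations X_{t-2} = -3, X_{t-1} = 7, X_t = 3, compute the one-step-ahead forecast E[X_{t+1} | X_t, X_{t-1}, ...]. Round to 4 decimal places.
E[X_{t+1} \mid \mathcal F_t] = -3.1300

For an AR(p) model X_t = c + sum_i phi_i X_{t-i} + eps_t, the
one-step-ahead conditional mean is
  E[X_{t+1} | X_t, ...] = c + sum_i phi_i X_{t+1-i}.
Substitute known values:
  E[X_{t+1} | ...] = (0.167) * (3) + (-0.568) * (7) + (-0.115) * (-3)
                   = -3.1300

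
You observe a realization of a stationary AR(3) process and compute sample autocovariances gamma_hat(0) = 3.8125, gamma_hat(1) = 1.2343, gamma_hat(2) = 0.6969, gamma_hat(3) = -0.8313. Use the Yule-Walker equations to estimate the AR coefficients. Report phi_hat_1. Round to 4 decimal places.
\hat\phi_{1} = 0.3250

The Yule-Walker equations for an AR(p) process read, in matrix form,
  Gamma_p phi = r_p,   with   (Gamma_p)_{ij} = gamma(|i - j|),
                       (r_p)_i = gamma(i),   i,j = 1..p.
Substitute the sample gammas (Toeplitz matrix and right-hand side of size 3):
  Gamma_p = [[3.8125, 1.2343, 0.6969], [1.2343, 3.8125, 1.2343], [0.6969, 1.2343, 3.8125]]
  r_p     = [1.2343, 0.6969, -0.8313]
Written out (R1..R3):
  (R1) 3.8125 phi_1 + 1.2343 phi_2 + 0.6969 phi_3 = 1.2343
  (R2) 1.2343 phi_1 + 3.8125 phi_2 + 1.2343 phi_3 = 0.6969
  (R3) 0.6969 phi_1 + 1.2343 phi_2 + 3.8125 phi_3 = -0.8313
Gaussian elimination:
  R2 <- R2 - (1.2343/3.8125) R1 = R2 - (0.323751) R1:  3.412894 phi_2 + 1.008678 phi_3 = 0.297294
  R3 <- R3 - (0.6969/3.8125) R1 = R3 - (0.182793) R1:  1.008678 phi_2 + 3.685111 phi_3 = -1.056922
  R3 <- R3 - (1.008678/3.412894) R2 = R3 - (0.295549) R2:  3.386997 phi_3 = -1.144787
Back-substitution:
  phi_hat_3 = -1.144787 / 3.386997 = -0.337995
  phi_hat_2 = (0.297294 - (1.008678)(-0.337995)) / 3.412894 = 0.187003
  phi_hat_1 = (1.2343 - (1.2343)(0.187003) - (0.6969)(-0.337995)) / 3.8125 = 0.324992
So phi_hat = [0.3250, 0.1870, -0.3380].
Therefore phi_hat_1 = 0.3250.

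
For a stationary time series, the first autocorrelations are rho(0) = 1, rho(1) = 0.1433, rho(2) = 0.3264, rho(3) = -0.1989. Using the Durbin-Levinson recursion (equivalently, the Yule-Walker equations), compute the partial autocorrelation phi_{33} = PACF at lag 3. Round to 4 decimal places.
\phi_{33} = -0.3120

The PACF at lag k is phi_{kk}, the last component of the solution
to the Yule-Walker system G_k phi = r_k where
  (G_k)_{ij} = rho(|i - j|), (r_k)_i = rho(i), i,j = 1..k.
Equivalently, Durbin-Levinson gives phi_{kk} iteratively:
  phi_{11} = rho(1)
  phi_{kk} = [rho(k) - sum_{j=1..k-1} phi_{k-1,j} rho(k-j)]
            / [1 - sum_{j=1..k-1} phi_{k-1,j} rho(j)],
  phi_{k,j} = phi_{k-1,j} - phi_{kk} phi_{k-1,k-j},  j = 1..k-1.
Step k = 1:
  phi_11 = rho(1) = 0.1433.
Step k = 2:
  phi_22 = [rho(2) - phi_11 rho(1)] / [1 - phi_11 rho(1)] = [0.3264 - (0.1433)(0.1433)] / [1 - (0.1433)(0.1433)]
         = 0.30586511 / 0.97946511 = 0.312278.
  Update: phi_21 = phi_11 - phi_22 phi_11 = 0.1433 - (0.312278)(0.1433) = 0.098551.
Step k = 3:
  phi_33 = [rho(3) - phi_21 rho(2) - phi_22 rho(1)] / [1 - phi_21 rho(1) - phi_22 rho(2)]
    numerator   = -0.1989 - (0.098551)(0.3264) - (0.312278)(0.1433) = -0.27581631
    denominator = 1 - (0.098551)(0.1433) - (0.312278)(0.3264) = 0.88395026
  phi_33 = -0.27581631 / 0.88395026 = -0.312.
Therefore phi_{33} = -0.3120.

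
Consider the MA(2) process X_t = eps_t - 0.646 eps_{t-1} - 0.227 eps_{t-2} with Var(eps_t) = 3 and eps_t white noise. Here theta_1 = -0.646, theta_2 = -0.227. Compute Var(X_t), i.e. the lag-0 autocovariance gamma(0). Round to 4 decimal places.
\gamma(0) = 4.4065

For an MA(q) process X_t = eps_t + sum_i theta_i eps_{t-i} with
Var(eps_t) = sigma^2, the variance is
  gamma(0) = sigma^2 * (1 + sum_i theta_i^2).
  sum_i theta_i^2 = (-0.646)^2 + (-0.227)^2 = 0.417316 + 0.051529 = 0.468845.
  gamma(0) = 3 * (1 + 0.468845) = 3 * 1.468845 = 4.406535, which rounds to 4.4065.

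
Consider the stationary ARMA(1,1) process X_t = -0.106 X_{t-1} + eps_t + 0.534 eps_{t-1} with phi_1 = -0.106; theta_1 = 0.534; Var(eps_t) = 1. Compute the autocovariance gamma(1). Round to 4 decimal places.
\gamma(1) = 0.4084

Multiply the model equation by X_{t-k} and take expectations. With theta_0 = psi_0 = 1 and psi_j the MA(infinity) weights, this gives
  gamma(k) - sum_i phi_i gamma(k-i) = c_k,
  c_k = sigma^2 * sum_{j=k..q} theta_j psi_{j-k}   (c_k = 0 for k > q),
using gamma(-m) = gamma(m).
psi-weights needed (psi_j = theta_j + sum_i phi_i psi_{j-i}):
  psi_1 = theta_1 + phi_1 = 0.534 + (-0.106) = 0.428
Right-hand sides:
  c_0 = sigma^2 (1 + theta_1 psi_1) = 1 * (1 + (0.534)(0.428)) = 1 * 1.228552 = 1.228552
  c_1 = sigma^2 theta_1 = 1 * (0.534) = 0.534
  c_2 = 0
Equations for k = 0 and k = 1 (AR order 1):
  gamma(0) = phi_1 gamma(1) + c_0
  gamma(1) = phi_1 gamma(0) + c_1
Substituting the second into the first: gamma(0) (1 - phi_1^2) = c_0 + phi_1 c_1, so
  gamma(0) = (c_0 + phi_1 c_1) / (1 - phi_1^2) = (1.228552 + (-0.106)(0.534)) / (1 - (-0.106)^2) = 1.171948 / 0.988764 = 1.185266.
  gamma(1) = phi_1 gamma(0) + c_1 = (-0.106)(1.185266) + (0.534) = 0.408362.
Therefore gamma(1) = 0.4084 (to 4 decimal places).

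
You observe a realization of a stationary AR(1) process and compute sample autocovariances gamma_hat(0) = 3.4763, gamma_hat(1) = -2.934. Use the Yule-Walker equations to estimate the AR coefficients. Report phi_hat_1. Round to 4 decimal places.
\hat\phi_{1} = -0.8440

The Yule-Walker equations for an AR(p) process read, in matrix form,
  Gamma_p phi = r_p,   with   (Gamma_p)_{ij} = gamma(|i - j|),
                       (r_p)_i = gamma(i),   i,j = 1..p.
Substitute the sample gammas (Toeplitz matrix and right-hand side of size 1):
  Gamma_p = [[3.4763]]
  r_p     = [-2.934]
With p = 1 this is the single equation gamma(0) phi_1 = gamma(1):
  phi_hat_1 = gamma(1) / gamma(0) = -2.934 / 3.4763 = -0.8440.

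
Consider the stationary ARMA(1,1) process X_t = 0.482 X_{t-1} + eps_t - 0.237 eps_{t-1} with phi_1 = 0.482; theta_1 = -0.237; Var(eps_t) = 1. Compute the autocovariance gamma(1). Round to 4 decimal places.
\gamma(1) = 0.2827

Multiply the model equation by X_{t-k} and take expectations. With theta_0 = psi_0 = 1 and psi_j the MA(infinity) weights, this gives
  gamma(k) - sum_i phi_i gamma(k-i) = c_k,
  c_k = sigma^2 * sum_{j=k..q} theta_j psi_{j-k}   (c_k = 0 for k > q),
using gamma(-m) = gamma(m).
psi-weights needed (psi_j = theta_j + sum_i phi_i psi_{j-i}):
  psi_1 = theta_1 + phi_1 = -0.237 + (0.482) = 0.245
Right-hand sides:
  c_0 = sigma^2 (1 + theta_1 psi_1) = 1 * (1 + (-0.237)(0.245)) = 1 * 0.941935 = 0.941935
  c_1 = sigma^2 theta_1 = 1 * (-0.237) = -0.237
  c_2 = 0
Equations for k = 0 and k = 1 (AR order 1):
  gamma(0) = phi_1 gamma(1) + c_0
  gamma(1) = phi_1 gamma(0) + c_1
Substituting the second into the first: gamma(0) (1 - phi_1^2) = c_0 + phi_1 c_1, so
  gamma(0) = (c_0 + phi_1 c_1) / (1 - phi_1^2) = (0.941935 + (0.482)(-0.237)) / (1 - (0.482)^2) = 0.827701 / 0.767676 = 1.078191.
  gamma(1) = phi_1 gamma(0) + c_1 = (0.482)(1.078191) + (-0.237) = 0.282688.
Therefore gamma(1) = 0.2827 (to 4 decimal places).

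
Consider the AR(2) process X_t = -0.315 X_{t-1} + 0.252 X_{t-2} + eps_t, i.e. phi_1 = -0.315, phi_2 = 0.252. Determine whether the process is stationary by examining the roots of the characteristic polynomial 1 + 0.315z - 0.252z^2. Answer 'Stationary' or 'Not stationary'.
\text{Stationary}

The AR(p) characteristic polynomial is P(z) = 1 + 0.315z - 0.252z^2.
Stationarity requires all roots to lie outside the unit circle, i.e. |z| > 1 for every root.
Set 1 + (0.315) z + (-0.252) z^2 = 0, i.e. a z^2 + b z + c = 0 with a = -0.252, b = 0.315, c = 1.
Discriminant D = b^2 - 4ac = (0.315)^2 - 4*(-0.252)*1 = 0.099225 - (-1.008) = 1.107225.
D >= 0, so the roots are real: z = (-b +/- sqrt(D)) / (2a) = (-0.315 +/- 1.052248) / (-0.504).
  z_1 = (-0.315 + 1.052248) / (-0.504) = -1.4628,   |z_1| = 1.4628.
  z_2 = (-0.315 - 1.052248) / (-0.504) = 2.7128,   |z_2| = 2.7128.
Moduli of all roots: 1.4628, 2.7128.
All moduli strictly greater than 1? Yes.
Verdict: Stationary.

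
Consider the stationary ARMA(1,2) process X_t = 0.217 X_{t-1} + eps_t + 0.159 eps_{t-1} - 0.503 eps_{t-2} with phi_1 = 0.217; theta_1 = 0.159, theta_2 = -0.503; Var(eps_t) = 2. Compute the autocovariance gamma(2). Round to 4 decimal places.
\gamma(2) = -0.8940

Multiply the model equation by X_{t-k} and take expectations. With theta_0 = psi_0 = 1 and psi_j the MA(infinity) weights, this gives
  gamma(k) - sum_i phi_i gamma(k-i) = c_k,
  c_k = sigma^2 * sum_{j=k..q} theta_j psi_{j-k}   (c_k = 0 for k > q),
using gamma(-m) = gamma(m).
psi-weights needed (psi_j = theta_j + sum_i phi_i psi_{j-i}):
  psi_1 = theta_1 + phi_1 = 0.159 + (0.217) = 0.376
  psi_2 = theta_2 + phi_1 psi_1 = -0.503 + (0.217)(0.376) = -0.421408
Right-hand sides:
  c_0 = sigma^2 (1 + theta_1 psi_1 + theta_2 psi_2) = 2 * (1 + (0.159)(0.376) + (-0.503)(-0.421408)) = 2 * 1.271752 = 2.543504
  c_1 = sigma^2 (theta_1 + theta_2 psi_1) = 2 * (0.159 + (-0.503)(0.376)) = -0.060256
  c_2 = sigma^2 theta_2 = 2 * (-0.503) = -1.006
Equations for k = 0 and k = 1 (AR order 1):
  gamma(0) = phi_1 gamma(1) + c_0
  gamma(1) = phi_1 gamma(0) + c_1
Substituting the second into the first: gamma(0) (1 - phi_1^2) = c_0 + phi_1 c_1, so
  gamma(0) = (c_0 + phi_1 c_1) / (1 - phi_1^2) = (2.543504 + (0.217)(-0.060256)) / (1 - (0.217)^2) = 2.530429 / 0.952911 = 2.655472.
  gamma(1) = phi_1 gamma(0) + c_1 = (0.217)(2.655472) + (-0.060256) = 0.515982.
For k = 2: gamma(2) = phi_1 gamma(1) + c_2
  = (0.217)(0.515982) + (-1.006) = -0.894032.
Therefore gamma(2) = -0.8940 (to 4 decimal places).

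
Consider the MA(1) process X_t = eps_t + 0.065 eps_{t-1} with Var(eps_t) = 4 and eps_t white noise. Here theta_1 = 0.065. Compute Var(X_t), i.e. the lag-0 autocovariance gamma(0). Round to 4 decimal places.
\gamma(0) = 4.0169

For an MA(q) process X_t = eps_t + sum_i theta_i eps_{t-i} with
Var(eps_t) = sigma^2, the variance is
  gamma(0) = sigma^2 * (1 + sum_i theta_i^2).
  sum_i theta_i^2 = (0.065)^2 = 0.004225.
  gamma(0) = 4 * (1 + 0.004225) = 4 * 1.004225 = 4.0169.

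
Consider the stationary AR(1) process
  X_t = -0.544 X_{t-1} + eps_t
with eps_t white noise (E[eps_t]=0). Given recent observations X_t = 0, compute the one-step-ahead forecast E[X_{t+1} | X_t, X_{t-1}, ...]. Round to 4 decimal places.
E[X_{t+1} \mid \mathcal F_t] = 0.0000

For an AR(p) model X_t = c + sum_i phi_i X_{t-i} + eps_t, the
one-step-ahead conditional mean is
  E[X_{t+1} | X_t, ...] = c + sum_i phi_i X_{t+1-i}.
Substitute known values:
  E[X_{t+1} | ...] = (-0.544) * (0)
                   = 0.0000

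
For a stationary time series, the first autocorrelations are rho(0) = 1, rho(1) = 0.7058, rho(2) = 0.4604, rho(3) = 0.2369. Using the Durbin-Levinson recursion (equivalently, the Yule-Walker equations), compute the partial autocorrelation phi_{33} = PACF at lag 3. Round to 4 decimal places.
\phi_{33} = -0.1190

The PACF at lag k is phi_{kk}, the last component of the solution
to the Yule-Walker system G_k phi = r_k where
  (G_k)_{ij} = rho(|i - j|), (r_k)_i = rho(i), i,j = 1..k.
Equivalently, Durbin-Levinson gives phi_{kk} iteratively:
  phi_{11} = rho(1)
  phi_{kk} = [rho(k) - sum_{j=1..k-1} phi_{k-1,j} rho(k-j)]
            / [1 - sum_{j=1..k-1} phi_{k-1,j} rho(j)],
  phi_{k,j} = phi_{k-1,j} - phi_{kk} phi_{k-1,k-j},  j = 1..k-1.
Step k = 1:
  phi_11 = rho(1) = 0.7058.
Step k = 2:
  phi_22 = [rho(2) - phi_11 rho(1)] / [1 - phi_11 rho(1)] = [0.4604 - (0.7058)(0.7058)] / [1 - (0.7058)(0.7058)]
         = -0.03775364 / 0.50184636 = -0.075229.
  Update: phi_21 = phi_11 - phi_22 phi_11 = 0.7058 - (-0.075229)(0.7058) = 0.758897.
Step k = 3:
  phi_33 = [rho(3) - phi_21 rho(2) - phi_22 rho(1)] / [1 - phi_21 rho(1) - phi_22 rho(2)]
    numerator   = 0.2369 - (0.758897)(0.4604) - (-0.075229)(0.7058) = -0.0593992
    denominator = 1 - (0.758897)(0.7058) - (-0.075229)(0.4604) = 0.49900617
  phi_33 = -0.0593992 / 0.49900617 = -0.119.
Therefore phi_{33} = -0.1190.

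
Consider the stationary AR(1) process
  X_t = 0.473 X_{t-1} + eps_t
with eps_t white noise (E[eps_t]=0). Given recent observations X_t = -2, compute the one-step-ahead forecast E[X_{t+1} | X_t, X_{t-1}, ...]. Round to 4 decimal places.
E[X_{t+1} \mid \mathcal F_t] = -0.9460

For an AR(p) model X_t = c + sum_i phi_i X_{t-i} + eps_t, the
one-step-ahead conditional mean is
  E[X_{t+1} | X_t, ...] = c + sum_i phi_i X_{t+1-i}.
Substitute known values:
  E[X_{t+1} | ...] = (0.473) * (-2)
                   = -0.9460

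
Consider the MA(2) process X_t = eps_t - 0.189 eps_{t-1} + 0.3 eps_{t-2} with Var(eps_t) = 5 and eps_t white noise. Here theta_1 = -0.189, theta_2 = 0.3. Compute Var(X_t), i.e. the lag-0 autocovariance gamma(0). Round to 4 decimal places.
\gamma(0) = 5.6286

For an MA(q) process X_t = eps_t + sum_i theta_i eps_{t-i} with
Var(eps_t) = sigma^2, the variance is
  gamma(0) = sigma^2 * (1 + sum_i theta_i^2).
  sum_i theta_i^2 = (-0.189)^2 + (0.3)^2 = 0.035721 + 0.09 = 0.125721.
  gamma(0) = 5 * (1 + 0.125721) = 5 * 1.125721 = 5.628605, which rounds to 5.6286.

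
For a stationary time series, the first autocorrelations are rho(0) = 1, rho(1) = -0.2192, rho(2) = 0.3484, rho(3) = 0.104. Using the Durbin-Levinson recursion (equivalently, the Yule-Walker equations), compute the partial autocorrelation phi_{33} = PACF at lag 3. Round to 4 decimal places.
\phi_{33} = 0.2630

The PACF at lag k is phi_{kk}, the last component of the solution
to the Yule-Walker system G_k phi = r_k where
  (G_k)_{ij} = rho(|i - j|), (r_k)_i = rho(i), i,j = 1..k.
Equivalently, Durbin-Levinson gives phi_{kk} iteratively:
  phi_{11} = rho(1)
  phi_{kk} = [rho(k) - sum_{j=1..k-1} phi_{k-1,j} rho(k-j)]
            / [1 - sum_{j=1..k-1} phi_{k-1,j} rho(j)],
  phi_{k,j} = phi_{k-1,j} - phi_{kk} phi_{k-1,k-j},  j = 1..k-1.
Step k = 1:
  phi_11 = rho(1) = -0.2192.
Step k = 2:
  phi_22 = [rho(2) - phi_11 rho(1)] / [1 - phi_11 rho(1)] = [0.3484 - (-0.2192)(-0.2192)] / [1 - (-0.2192)(-0.2192)]
         = 0.30035136 / 0.95195136 = 0.315511.
  Update: phi_21 = phi_11 - phi_22 phi_11 = -0.2192 - (0.315511)(-0.2192) = -0.15004.
Step k = 3:
  phi_33 = [rho(3) - phi_21 rho(2) - phi_22 rho(1)] / [1 - phi_21 rho(1) - phi_22 rho(2)]
    numerator   = 0.104 - (-0.15004)(0.3484) - (0.315511)(-0.2192) = 0.22543398
    denominator = 1 - (-0.15004)(-0.2192) - (0.315511)(0.3484) = 0.85718713
  phi_33 = 0.22543398 / 0.85718713 = 0.263.
Therefore phi_{33} = 0.2630.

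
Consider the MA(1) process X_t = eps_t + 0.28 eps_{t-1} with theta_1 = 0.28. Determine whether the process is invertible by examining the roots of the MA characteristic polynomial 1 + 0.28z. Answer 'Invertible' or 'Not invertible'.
\text{Invertible}

The MA(q) characteristic polynomial is P(z) = 1 + 0.28z.
Invertibility requires all roots to lie outside the unit circle, i.e. |z| > 1 for every root.
This is linear in z: 1 + (0.28) z = 0  =>  z = -1/(0.28) = -3.571429,  |z| = 3.571429.
Moduli of all roots: 3.5714.
All moduli strictly greater than 1? Yes.
Verdict: Invertible.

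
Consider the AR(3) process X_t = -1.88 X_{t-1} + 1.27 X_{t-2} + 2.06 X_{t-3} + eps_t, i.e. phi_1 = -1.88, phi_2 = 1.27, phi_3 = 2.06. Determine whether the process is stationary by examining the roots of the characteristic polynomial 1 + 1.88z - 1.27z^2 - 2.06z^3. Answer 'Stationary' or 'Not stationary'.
\text{Not stationary}

The AR(p) characteristic polynomial is P(z) = 1 + 1.88z - 1.27z^2 - 2.06z^3.
Stationarity requires all roots to lie outside the unit circle, i.e. |z| > 1 for every root.
Degree 3: look for a simple real root z0 first, then factor out (1 - z/z0) and solve the remaining quadratic.
Testing z0 = -0.5: P(-0.5) = 1 + (1.88)(-0.5) + (-1.27)(-0.5)^2 + (-2.06)(-0.5)^3
  = 1 + (-0.94) + (-0.3175) + (0.2575) = 0.  So z_0 = -0.5 is a root, |z_0| = 0.5.
Divide out the factor (1 + 2 z) = (1 - z/z0) (since 1/z0 = -2):
  P(z) = (1 + 2 z)(1 + (-0.12) z + (-1.03) z^2)
  [check: z-coef -0.12 - (-2) = 1.88; z^2-coef -1.03 - (-2)(-0.12) = -1.27; z^3-coef -(-2)(-1.03) = -2.06.]
Remaining roots from the quadratic factor 1 + (-0.12) z + (-1.03) z^2:
  Set 1 + (-0.12) z + (-1.03) z^2 = 0, i.e. a z^2 + b z + c = 0 with a = -1.03, b = -0.12, c = 1.
  Discriminant D = b^2 - 4ac = (-0.12)^2 - 4*(-1.03)*1 = 0.0144 - (-4.12) = 4.1344.
  D >= 0, so the roots are real: z = (-b +/- sqrt(D)) / (2a) = (0.12 +/- 2.033322) / (-2.06).
    z_1 = (0.12 + 2.033322) / (-2.06) = -1.0453,   |z_1| = 1.0453.
    z_2 = (0.12 - 2.033322) / (-2.06) = 0.9288,   |z_2| = 0.9288.
Moduli of all roots: 0.5000, 1.0453, 0.9288.
All moduli strictly greater than 1? No.
Verdict: Not stationary.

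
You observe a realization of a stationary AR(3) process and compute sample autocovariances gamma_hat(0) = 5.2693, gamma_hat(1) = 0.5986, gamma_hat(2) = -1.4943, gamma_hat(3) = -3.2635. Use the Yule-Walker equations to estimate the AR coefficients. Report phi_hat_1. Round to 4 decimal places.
\hat\phi_{1} = -0.0340

The Yule-Walker equations for an AR(p) process read, in matrix form,
  Gamma_p phi = r_p,   with   (Gamma_p)_{ij} = gamma(|i - j|),
                       (r_p)_i = gamma(i),   i,j = 1..p.
Substitute the sample gammas (Toeplitz matrix and right-hand side of size 3):
  Gamma_p = [[5.2693, 0.5986, -1.4943], [0.5986, 5.2693, 0.5986], [-1.4943, 0.5986, 5.2693]]
  r_p     = [0.5986, -1.4943, -3.2635]
Written out (R1..R3):
  (R1) 5.2693 phi_1 + 0.5986 phi_2 - 1.4943 phi_3 = 0.5986
  (R2) 0.5986 phi_1 + 5.2693 phi_2 + 0.5986 phi_3 = -1.4943
  (R3) -1.4943 phi_1 + 0.5986 phi_2 + 5.2693 phi_3 = -3.2635
Gaussian elimination:
  R2 <- R2 - (0.5986/5.2693) R1 = R2 - (0.113601) R1:  5.201298 phi_2 + 0.768355 phi_3 = -1.562302
  R3 <- R3 - (-1.4943/5.2693) R1 = R3 - (-0.283586) R1:  0.768355 phi_2 + 4.845537 phi_3 = -3.093745
  R3 <- R3 - (0.768355/5.201298) R2 = R3 - (0.147724) R2:  4.732033 phi_3 = -2.862957
Back-substitution:
  phi_hat_3 = -2.862957 / 4.732033 = -0.605016
  phi_hat_2 = (-1.562302 - (0.768355)(-0.605016)) / 5.201298 = -0.210992
  phi_hat_1 = (0.5986 - (0.5986)(-0.210992) - (-1.4943)(-0.605016)) / 5.2693 = -0.034004
So phi_hat = [-0.0340, -0.2110, -0.6050].
Therefore phi_hat_1 = -0.0340.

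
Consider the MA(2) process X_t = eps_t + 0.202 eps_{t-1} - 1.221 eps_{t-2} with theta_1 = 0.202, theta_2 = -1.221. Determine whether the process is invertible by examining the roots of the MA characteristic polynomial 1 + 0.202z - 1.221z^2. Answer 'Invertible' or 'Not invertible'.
\text{Not invertible}

The MA(q) characteristic polynomial is P(z) = 1 + 0.202z - 1.221z^2.
Invertibility requires all roots to lie outside the unit circle, i.e. |z| > 1 for every root.
Set 1 + (0.202) z + (-1.221) z^2 = 0, i.e. a z^2 + b z + c = 0 with a = -1.221, b = 0.202, c = 1.
Discriminant D = b^2 - 4ac = (0.202)^2 - 4*(-1.221)*1 = 0.040804 - (-4.884) = 4.924804.
D >= 0, so the roots are real: z = (-b +/- sqrt(D)) / (2a) = (-0.202 +/- 2.21919) / (-2.442).
  z_1 = (-0.202 + 2.21919) / (-2.442) = -0.826,   |z_1| = 0.826.
  z_2 = (-0.202 - 2.21919) / (-2.442) = 0.9915,   |z_2| = 0.9915.
Moduli of all roots: 0.8260, 0.9915.
All moduli strictly greater than 1? No.
Verdict: Not invertible.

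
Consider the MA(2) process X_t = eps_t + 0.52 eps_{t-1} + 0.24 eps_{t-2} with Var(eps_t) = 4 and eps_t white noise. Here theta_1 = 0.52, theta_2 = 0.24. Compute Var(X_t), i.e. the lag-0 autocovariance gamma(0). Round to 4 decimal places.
\gamma(0) = 5.3120

For an MA(q) process X_t = eps_t + sum_i theta_i eps_{t-i} with
Var(eps_t) = sigma^2, the variance is
  gamma(0) = sigma^2 * (1 + sum_i theta_i^2).
  sum_i theta_i^2 = (0.52)^2 + (0.24)^2 = 0.2704 + 0.0576 = 0.328.
  gamma(0) = 4 * (1 + 0.328) = 4 * 1.328 = 5.312, which rounds to 5.3120.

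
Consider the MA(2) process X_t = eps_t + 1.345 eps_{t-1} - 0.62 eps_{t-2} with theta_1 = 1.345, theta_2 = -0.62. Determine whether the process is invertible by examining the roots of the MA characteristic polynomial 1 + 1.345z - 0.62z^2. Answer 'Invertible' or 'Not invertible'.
\text{Not invertible}

The MA(q) characteristic polynomial is P(z) = 1 + 1.345z - 0.62z^2.
Invertibility requires all roots to lie outside the unit circle, i.e. |z| > 1 for every root.
Set 1 + (1.345) z + (-0.62) z^2 = 0, i.e. a z^2 + b z + c = 0 with a = -0.62, b = 1.345, c = 1.
Discriminant D = b^2 - 4ac = (1.345)^2 - 4*(-0.62)*1 = 1.809025 - (-2.48) = 4.289025.
D >= 0, so the roots are real: z = (-b +/- sqrt(D)) / (2a) = (-1.345 +/- 2.070996) / (-1.24).
  z_1 = (-1.345 + 2.070996) / (-1.24) = -0.5855,   |z_1| = 0.5855.
  z_2 = (-1.345 - 2.070996) / (-1.24) = 2.7548,   |z_2| = 2.7548.
Moduli of all roots: 0.5855, 2.7548.
All moduli strictly greater than 1? No.
Verdict: Not invertible.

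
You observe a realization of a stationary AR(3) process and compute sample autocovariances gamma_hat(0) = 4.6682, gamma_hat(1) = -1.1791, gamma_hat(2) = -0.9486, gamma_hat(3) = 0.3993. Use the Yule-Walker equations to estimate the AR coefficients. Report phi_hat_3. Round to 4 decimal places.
\hat\phi_{3} = -0.0610

The Yule-Walker equations for an AR(p) process read, in matrix form,
  Gamma_p phi = r_p,   with   (Gamma_p)_{ij} = gamma(|i - j|),
                       (r_p)_i = gamma(i),   i,j = 1..p.
Substitute the sample gammas (Toeplitz matrix and right-hand side of size 3):
  Gamma_p = [[4.6682, -1.1791, -0.9486], [-1.1791, 4.6682, -1.1791], [-0.9486, -1.1791, 4.6682]]
  r_p     = [-1.1791, -0.9486, 0.3993]
Written out (R1..R3):
  (R1) 4.6682 phi_1 - 1.1791 phi_2 - 0.9486 phi_3 = -1.1791
  (R2) -1.1791 phi_1 + 4.6682 phi_2 - 1.1791 phi_3 = -0.9486
  (R3) -0.9486 phi_1 - 1.1791 phi_2 + 4.6682 phi_3 = 0.3993
Gaussian elimination:
  R2 <- R2 - (-1.1791/4.6682) R1 = R2 - (-0.252581) R1:  4.370381 phi_2 - 1.418699 phi_3 = -1.246419
  R3 <- R3 - (-0.9486/4.6682) R1 = R3 - (-0.203205) R1:  -1.418699 phi_2 + 4.47544 phi_3 = 0.159701
  R3 <- R3 - (-1.418699/4.370381) R2 = R3 - (-0.324617) R2:  4.014907 phi_3 = -0.244907
Back-substitution:
  phi_hat_3 = -0.244907 / 4.014907 = -0.060999
  phi_hat_2 = (-1.246419 - (-1.418699)(-0.060999)) / 4.370381 = -0.304998
  phi_hat_1 = (-1.1791 - (-1.1791)(-0.304998) - (-0.9486)(-0.060999)) / 4.6682 = -0.342013
So phi_hat = [-0.3420, -0.3050, -0.0610].
Therefore phi_hat_3 = -0.0610.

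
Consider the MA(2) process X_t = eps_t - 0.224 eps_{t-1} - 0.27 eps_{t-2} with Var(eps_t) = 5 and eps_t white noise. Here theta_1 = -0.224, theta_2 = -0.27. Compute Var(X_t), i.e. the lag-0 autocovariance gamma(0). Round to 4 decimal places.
\gamma(0) = 5.6154

For an MA(q) process X_t = eps_t + sum_i theta_i eps_{t-i} with
Var(eps_t) = sigma^2, the variance is
  gamma(0) = sigma^2 * (1 + sum_i theta_i^2).
  sum_i theta_i^2 = (-0.224)^2 + (-0.27)^2 = 0.050176 + 0.0729 = 0.123076.
  gamma(0) = 5 * (1 + 0.123076) = 5 * 1.123076 = 5.61538, which rounds to 5.6154.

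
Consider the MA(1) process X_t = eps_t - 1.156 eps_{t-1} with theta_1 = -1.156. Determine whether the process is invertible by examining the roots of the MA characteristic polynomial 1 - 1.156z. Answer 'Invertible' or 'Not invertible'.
\text{Not invertible}

The MA(q) characteristic polynomial is P(z) = 1 - 1.156z.
Invertibility requires all roots to lie outside the unit circle, i.e. |z| > 1 for every root.
This is linear in z: 1 + (-1.156) z = 0  =>  z = -1/(-1.156) = 0.865052,  |z| = 0.865052.
Moduli of all roots: 0.8651.
All moduli strictly greater than 1? No.
Verdict: Not invertible.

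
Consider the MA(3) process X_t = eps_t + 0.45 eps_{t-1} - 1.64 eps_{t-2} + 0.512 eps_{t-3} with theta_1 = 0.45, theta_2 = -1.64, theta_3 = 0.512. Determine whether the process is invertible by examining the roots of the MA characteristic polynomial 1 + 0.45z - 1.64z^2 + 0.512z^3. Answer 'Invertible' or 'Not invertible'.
\text{Not invertible}

The MA(q) characteristic polynomial is P(z) = 1 + 0.45z - 1.64z^2 + 0.512z^3.
Invertibility requires all roots to lie outside the unit circle, i.e. |z| > 1 for every root.
Degree 3: look for a simple real root z0 first, then factor out (1 - z/z0) and solve the remaining quadratic.
Testing z0 = 1.25: P(1.25) = 1 + (0.45)(1.25) + (-1.64)(1.25)^2 + (0.512)(1.25)^3
  = 1 + (0.5625) + (-2.5625) + (1) = 0.  So z_0 = 1.25 is a root, |z_0| = 1.25.
Divide out the factor (1 - 0.8 z) = (1 - z/z0) (since 1/z0 = 0.8):
  P(z) = (1 - 0.8 z)(1 + (1.25) z + (-0.64) z^2)
  [check: z-coef 1.25 - (0.8) = 0.45; z^2-coef -0.64 - (0.8)(1.25) = -1.64; z^3-coef -(0.8)(-0.64) = 0.512.]
Remaining roots from the quadratic factor 1 + (1.25) z + (-0.64) z^2:
  Set 1 + (1.25) z + (-0.64) z^2 = 0, i.e. a z^2 + b z + c = 0 with a = -0.64, b = 1.25, c = 1.
  Discriminant D = b^2 - 4ac = (1.25)^2 - 4*(-0.64)*1 = 1.5625 - (-2.56) = 4.1225.
  D >= 0, so the roots are real: z = (-b +/- sqrt(D)) / (2a) = (-1.25 +/- 2.030394) / (-1.28).
    z_1 = (-1.25 + 2.030394) / (-1.28) = -0.6097,   |z_1| = 0.6097.
    z_2 = (-1.25 - 2.030394) / (-1.28) = 2.5628,   |z_2| = 2.5628.
Moduli of all roots: 1.2500, 0.6097, 2.5628.
All moduli strictly greater than 1? No.
Verdict: Not invertible.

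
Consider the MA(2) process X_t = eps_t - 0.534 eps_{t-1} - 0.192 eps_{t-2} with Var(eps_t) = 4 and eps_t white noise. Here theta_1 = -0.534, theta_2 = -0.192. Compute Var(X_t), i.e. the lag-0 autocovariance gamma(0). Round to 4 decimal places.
\gamma(0) = 5.2881

For an MA(q) process X_t = eps_t + sum_i theta_i eps_{t-i} with
Var(eps_t) = sigma^2, the variance is
  gamma(0) = sigma^2 * (1 + sum_i theta_i^2).
  sum_i theta_i^2 = (-0.534)^2 + (-0.192)^2 = 0.285156 + 0.036864 = 0.32202.
  gamma(0) = 4 * (1 + 0.32202) = 4 * 1.32202 = 5.28808, which rounds to 5.2881.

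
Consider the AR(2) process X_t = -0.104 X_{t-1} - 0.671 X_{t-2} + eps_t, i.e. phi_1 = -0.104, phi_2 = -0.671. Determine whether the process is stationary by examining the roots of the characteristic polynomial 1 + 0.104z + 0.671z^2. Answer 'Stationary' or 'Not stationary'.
\text{Stationary}

The AR(p) characteristic polynomial is P(z) = 1 + 0.104z + 0.671z^2.
Stationarity requires all roots to lie outside the unit circle, i.e. |z| > 1 for every root.
Set 1 + (0.104) z + (0.671) z^2 = 0, i.e. a z^2 + b z + c = 0 with a = 0.671, b = 0.104, c = 1.
Discriminant D = b^2 - 4ac = (0.104)^2 - 4*(0.671)*1 = 0.010816 - (2.684) = -2.673184.
D < 0, so the roots are the complex-conjugate pair z = (-b +/- i sqrt(-D)) / (2a) = -0.0775 +/- 1.2183i.
For a conjugate pair |z|^2 = z * conj(z) = (product of roots) = c/a = 1/(0.671) = 1.490313, so |z| = sqrt(1.490313) = 1.2208 for both roots.
Moduli of all roots: 1.2208, 1.2208.
All moduli strictly greater than 1? Yes.
Verdict: Stationary.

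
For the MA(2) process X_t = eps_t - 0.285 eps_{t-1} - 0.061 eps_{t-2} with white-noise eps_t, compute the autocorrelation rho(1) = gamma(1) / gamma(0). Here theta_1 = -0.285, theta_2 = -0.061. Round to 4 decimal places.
\rho(1) = -0.2467

For an MA(q) process with theta_0 = 1, the autocovariance is
  gamma(k) = sigma^2 * sum_{i=0..q-k} theta_i * theta_{i+k},
and rho(k) = gamma(k) / gamma(0). Sigma^2 cancels.
  numerator   = (1)*(-0.285) + (-0.285)*(-0.061) = -0.267615.
  denominator = (1)^2 + (-0.285)^2 + (-0.061)^2 = 1.084946.
  rho(1) = -0.267615 / 1.084946 = -0.2467.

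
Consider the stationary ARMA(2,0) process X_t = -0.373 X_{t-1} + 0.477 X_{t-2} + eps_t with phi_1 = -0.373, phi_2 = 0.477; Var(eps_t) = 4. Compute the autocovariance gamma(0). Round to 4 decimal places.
\gamma(0) = 10.5386

Multiply the model equation by X_{t-k} and take expectations. With theta_0 = psi_0 = 1 and psi_j the MA(infinity) weights, this gives
  gamma(k) - sum_i phi_i gamma(k-i) = c_k,
  c_k = sigma^2 * sum_{j=k..q} theta_j psi_{j-k}   (c_k = 0 for k > q),
using gamma(-m) = gamma(m).
Pure AR (q = 0): c_0 = sigma^2 = 4, c_k = 0 for k >= 1.
Equations for k = 0, 1, 2 (AR order 2, c_2 = 0):
  (E0) gamma(0) = phi_1 gamma(1) + phi_2 gamma(2) + c_0
  (E1) gamma(1) = phi_1 gamma(0) + phi_2 gamma(1) + c_1
  (E2) gamma(2) = phi_1 gamma(1) + phi_2 gamma(0)
From (E1): gamma(1) = A gamma(0) + B with
  A = phi_1 / (1 - phi_2) = -0.373 / 0.523 = -0.713193,   B = c_1 / (1 - phi_2) = 0 / 0.523 = 0.
Insert (E2) into (E0): gamma(0) (1 - phi_2^2) = phi_1 (1 + phi_2) gamma(1) + c_0.
  phi_1 (1 + phi_2) = (-0.373)(1.477) = -0.550921,   1 - phi_2^2 = 0.772471.
Replace gamma(1) by A gamma(0) + B and collect gamma(0):
  gamma(0) [0.772471 - (-0.550921)(-0.713193)] = c_0 = 4
  gamma(0) * 0.379558 = 4
  gamma(0) = 4 / 0.379558 = 10.538576.
Therefore gamma(0) = 10.5386 (to 4 decimal places).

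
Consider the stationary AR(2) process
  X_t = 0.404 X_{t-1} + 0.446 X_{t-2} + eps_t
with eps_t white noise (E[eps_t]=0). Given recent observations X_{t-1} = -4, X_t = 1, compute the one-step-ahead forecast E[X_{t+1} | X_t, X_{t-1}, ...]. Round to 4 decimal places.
E[X_{t+1} \mid \mathcal F_t] = -1.3800

For an AR(p) model X_t = c + sum_i phi_i X_{t-i} + eps_t, the
one-step-ahead conditional mean is
  E[X_{t+1} | X_t, ...] = c + sum_i phi_i X_{t+1-i}.
Substitute known values:
  E[X_{t+1} | ...] = (0.404) * (1) + (0.446) * (-4)
                   = -1.3800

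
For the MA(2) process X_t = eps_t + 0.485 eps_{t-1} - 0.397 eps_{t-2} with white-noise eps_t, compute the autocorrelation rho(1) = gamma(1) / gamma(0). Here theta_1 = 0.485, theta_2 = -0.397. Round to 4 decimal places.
\rho(1) = 0.2100

For an MA(q) process with theta_0 = 1, the autocovariance is
  gamma(k) = sigma^2 * sum_{i=0..q-k} theta_i * theta_{i+k},
and rho(k) = gamma(k) / gamma(0). Sigma^2 cancels.
  numerator   = (1)*(0.485) + (0.485)*(-0.397) = 0.292455.
  denominator = (1)^2 + (0.485)^2 + (-0.397)^2 = 1.392834.
  rho(1) = 0.292455 / 1.392834 = 0.2100.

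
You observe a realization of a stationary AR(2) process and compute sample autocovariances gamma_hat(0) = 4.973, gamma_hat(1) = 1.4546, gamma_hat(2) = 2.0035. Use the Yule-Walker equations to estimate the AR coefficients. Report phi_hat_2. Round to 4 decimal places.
\hat\phi_{2} = 0.3470

The Yule-Walker equations for an AR(p) process read, in matrix form,
  Gamma_p phi = r_p,   with   (Gamma_p)_{ij} = gamma(|i - j|),
                       (r_p)_i = gamma(i),   i,j = 1..p.
Substitute the sample gammas (Toeplitz matrix and right-hand side of size 2):
  Gamma_p = [[4.973, 1.4546], [1.4546, 4.973]]
  r_p     = [1.4546, 2.0035]
Written out:
  4.973 phi_1 + 1.4546 phi_2 = 1.4546
  1.4546 phi_1 + 4.973 phi_2 = 2.0035
Solve by Cramer's rule:
  det = gamma(0)^2 - gamma(1)^2 = (4.973)^2 - (1.4546)^2 = 24.730729 - 2.11586116 = 22.61486784
  phi_hat_1 = [gamma(1) gamma(0) - gamma(1) gamma(2)] / det = [(1.4546)(4.973) - (1.4546)(2.0035)] / 22.61486784 = 4.3194347 / 22.61486784 = 0.191
  phi_hat_2 = [gamma(0) gamma(2) - gamma(1)^2] / det = [(4.973)(2.0035) - (1.4546)^2] / 22.61486784 = 7.84754434 / 22.61486784 = 0.347
So phi_hat = [0.1910, 0.3470].
Therefore phi_hat_2 = 0.3470.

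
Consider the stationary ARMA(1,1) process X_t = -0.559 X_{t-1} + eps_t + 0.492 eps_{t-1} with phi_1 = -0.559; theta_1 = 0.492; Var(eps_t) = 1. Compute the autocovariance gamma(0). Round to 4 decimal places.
\gamma(0) = 1.0065

Multiply the model equation by X_{t-k} and take expectations. With theta_0 = psi_0 = 1 and psi_j the MA(infinity) weights, this gives
  gamma(k) - sum_i phi_i gamma(k-i) = c_k,
  c_k = sigma^2 * sum_{j=k..q} theta_j psi_{j-k}   (c_k = 0 for k > q),
using gamma(-m) = gamma(m).
psi-weights needed (psi_j = theta_j + sum_i phi_i psi_{j-i}):
  psi_1 = theta_1 + phi_1 = 0.492 + (-0.559) = -0.067
Right-hand sides:
  c_0 = sigma^2 (1 + theta_1 psi_1) = 1 * (1 + (0.492)(-0.067)) = 1 * 0.967036 = 0.967036
  c_1 = sigma^2 theta_1 = 1 * (0.492) = 0.492
  c_2 = 0
Equations for k = 0 and k = 1 (AR order 1):
  gamma(0) = phi_1 gamma(1) + c_0
  gamma(1) = phi_1 gamma(0) + c_1
Substituting the second into the first: gamma(0) (1 - phi_1^2) = c_0 + phi_1 c_1, so
  gamma(0) = (c_0 + phi_1 c_1) / (1 - phi_1^2) = (0.967036 + (-0.559)(0.492)) / (1 - (-0.559)^2) = 0.692008 / 0.687519 = 1.006529.
Therefore gamma(0) = 1.0065 (to 4 decimal places).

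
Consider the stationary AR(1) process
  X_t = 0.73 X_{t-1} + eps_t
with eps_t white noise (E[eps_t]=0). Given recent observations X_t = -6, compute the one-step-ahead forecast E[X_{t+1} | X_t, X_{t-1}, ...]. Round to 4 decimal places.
E[X_{t+1} \mid \mathcal F_t] = -4.3800

For an AR(p) model X_t = c + sum_i phi_i X_{t-i} + eps_t, the
one-step-ahead conditional mean is
  E[X_{t+1} | X_t, ...] = c + sum_i phi_i X_{t+1-i}.
Substitute known values:
  E[X_{t+1} | ...] = (0.73) * (-6)
                   = -4.3800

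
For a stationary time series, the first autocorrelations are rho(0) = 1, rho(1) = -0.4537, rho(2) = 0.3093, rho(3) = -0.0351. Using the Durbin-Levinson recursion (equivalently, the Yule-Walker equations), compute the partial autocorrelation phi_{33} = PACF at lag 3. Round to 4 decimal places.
\phi_{33} = 0.1871

The PACF at lag k is phi_{kk}, the last component of the solution
to the Yule-Walker system G_k phi = r_k where
  (G_k)_{ij} = rho(|i - j|), (r_k)_i = rho(i), i,j = 1..k.
Equivalently, Durbin-Levinson gives phi_{kk} iteratively:
  phi_{11} = rho(1)
  phi_{kk} = [rho(k) - sum_{j=1..k-1} phi_{k-1,j} rho(k-j)]
            / [1 - sum_{j=1..k-1} phi_{k-1,j} rho(j)],
  phi_{k,j} = phi_{k-1,j} - phi_{kk} phi_{k-1,k-j},  j = 1..k-1.
Step k = 1:
  phi_11 = rho(1) = -0.4537.
Step k = 2:
  phi_22 = [rho(2) - phi_11 rho(1)] / [1 - phi_11 rho(1)] = [0.3093 - (-0.4537)(-0.4537)] / [1 - (-0.4537)(-0.4537)]
         = 0.10345631 / 0.79415631 = 0.130272.
  Update: phi_21 = phi_11 - phi_22 phi_11 = -0.4537 - (0.130272)(-0.4537) = -0.394596.
Step k = 3:
  phi_33 = [rho(3) - phi_21 rho(2) - phi_22 rho(1)] / [1 - phi_21 rho(1) - phi_22 rho(2)]
    numerator   = -0.0351 - (-0.394596)(0.3093) - (0.130272)(-0.4537) = 0.14605282
    denominator = 1 - (-0.394596)(-0.4537) - (0.130272)(0.3093) = 0.78067885
  phi_33 = 0.14605282 / 0.78067885 = 0.1871.
Therefore phi_{33} = 0.1871.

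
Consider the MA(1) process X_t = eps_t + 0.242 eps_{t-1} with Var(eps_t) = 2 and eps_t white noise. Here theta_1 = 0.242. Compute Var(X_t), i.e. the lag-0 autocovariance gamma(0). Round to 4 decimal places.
\gamma(0) = 2.1171

For an MA(q) process X_t = eps_t + sum_i theta_i eps_{t-i} with
Var(eps_t) = sigma^2, the variance is
  gamma(0) = sigma^2 * (1 + sum_i theta_i^2).
  sum_i theta_i^2 = (0.242)^2 = 0.058564.
  gamma(0) = 2 * (1 + 0.058564) = 2 * 1.058564 = 2.117128, which rounds to 2.1171.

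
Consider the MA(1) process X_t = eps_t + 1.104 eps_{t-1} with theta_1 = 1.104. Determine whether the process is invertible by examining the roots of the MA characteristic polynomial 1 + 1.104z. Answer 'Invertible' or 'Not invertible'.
\text{Not invertible}

The MA(q) characteristic polynomial is P(z) = 1 + 1.104z.
Invertibility requires all roots to lie outside the unit circle, i.e. |z| > 1 for every root.
This is linear in z: 1 + (1.104) z = 0  =>  z = -1/(1.104) = -0.905797,  |z| = 0.905797.
Moduli of all roots: 0.9058.
All moduli strictly greater than 1? No.
Verdict: Not invertible.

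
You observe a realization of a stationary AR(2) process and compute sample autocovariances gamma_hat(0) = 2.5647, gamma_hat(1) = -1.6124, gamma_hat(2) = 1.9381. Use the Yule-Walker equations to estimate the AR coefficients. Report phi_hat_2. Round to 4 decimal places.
\hat\phi_{2} = 0.5960

The Yule-Walker equations for an AR(p) process read, in matrix form,
  Gamma_p phi = r_p,   with   (Gamma_p)_{ij} = gamma(|i - j|),
                       (r_p)_i = gamma(i),   i,j = 1..p.
Substitute the sample gammas (Toeplitz matrix and right-hand side of size 2):
  Gamma_p = [[2.5647, -1.6124], [-1.6124, 2.5647]]
  r_p     = [-1.6124, 1.9381]
Written out:
  2.5647 phi_1 - 1.6124 phi_2 = -1.6124
  -1.6124 phi_1 + 2.5647 phi_2 = 1.9381
Solve by Cramer's rule:
  det = gamma(0)^2 - gamma(1)^2 = (2.5647)^2 - (-1.6124)^2 = 6.57768609 - 2.59983376 = 3.97785233
  phi_hat_1 = [gamma(1) gamma(0) - gamma(1) gamma(2)] / det = [(-1.6124)(2.5647) - (-1.6124)(1.9381)] / 3.97785233 = -1.01032984 / 3.97785233 = -0.254
  phi_hat_2 = [gamma(0) gamma(2) - gamma(1)^2] / det = [(2.5647)(1.9381) - (-1.6124)^2] / 3.97785233 = 2.37081131 / 3.97785233 = 0.596
So phi_hat = [-0.2540, 0.5960].
Therefore phi_hat_2 = 0.5960.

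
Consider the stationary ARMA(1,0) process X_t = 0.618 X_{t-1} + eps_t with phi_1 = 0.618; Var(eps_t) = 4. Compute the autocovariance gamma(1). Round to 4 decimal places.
\gamma(1) = 3.9995

Multiply the model equation by X_{t-k} and take expectations. With theta_0 = psi_0 = 1 and psi_j the MA(infinity) weights, this gives
  gamma(k) - sum_i phi_i gamma(k-i) = c_k,
  c_k = sigma^2 * sum_{j=k..q} theta_j psi_{j-k}   (c_k = 0 for k > q),
using gamma(-m) = gamma(m).
Pure AR (q = 0): c_0 = sigma^2 = 4, c_k = 0 for k >= 1.
Equations for k = 0 and k = 1 (AR order 1):
  gamma(0) = phi_1 gamma(1) + c_0
  gamma(1) = phi_1 gamma(0) + c_1
Substituting the second into the first: gamma(0) (1 - phi_1^2) = c_0 + phi_1 c_1, so
  gamma(0) = c_0 / (1 - phi_1^2) = 4 / (1 - (0.618)^2) = 4 / 0.618076 = 6.471696.
  gamma(1) = phi_1 gamma(0) = (0.618)(6.471696) = 3.999508.
Therefore gamma(1) = 3.9995 (to 4 decimal places).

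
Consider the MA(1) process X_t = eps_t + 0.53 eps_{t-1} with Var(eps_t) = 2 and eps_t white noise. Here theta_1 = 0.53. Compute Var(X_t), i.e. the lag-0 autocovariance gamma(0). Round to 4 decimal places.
\gamma(0) = 2.5618

For an MA(q) process X_t = eps_t + sum_i theta_i eps_{t-i} with
Var(eps_t) = sigma^2, the variance is
  gamma(0) = sigma^2 * (1 + sum_i theta_i^2).
  sum_i theta_i^2 = (0.53)^2 = 0.2809.
  gamma(0) = 2 * (1 + 0.2809) = 2 * 1.2809 = 2.5618.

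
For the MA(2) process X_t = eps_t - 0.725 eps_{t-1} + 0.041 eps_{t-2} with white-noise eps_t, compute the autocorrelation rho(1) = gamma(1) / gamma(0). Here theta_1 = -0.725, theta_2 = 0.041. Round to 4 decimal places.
\rho(1) = -0.4942

For an MA(q) process with theta_0 = 1, the autocovariance is
  gamma(k) = sigma^2 * sum_{i=0..q-k} theta_i * theta_{i+k},
and rho(k) = gamma(k) / gamma(0). Sigma^2 cancels.
  numerator   = (1)*(-0.725) + (-0.725)*(0.041) = -0.754725.
  denominator = (1)^2 + (-0.725)^2 + (0.041)^2 = 1.527306.
  rho(1) = -0.754725 / 1.527306 = -0.4942.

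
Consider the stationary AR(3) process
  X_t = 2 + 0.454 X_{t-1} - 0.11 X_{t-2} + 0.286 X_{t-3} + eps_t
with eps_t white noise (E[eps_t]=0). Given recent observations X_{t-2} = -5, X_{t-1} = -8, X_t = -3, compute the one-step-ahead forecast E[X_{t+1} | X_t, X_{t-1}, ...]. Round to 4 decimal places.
E[X_{t+1} \mid \mathcal F_t] = 0.0880

For an AR(p) model X_t = c + sum_i phi_i X_{t-i} + eps_t, the
one-step-ahead conditional mean is
  E[X_{t+1} | X_t, ...] = c + sum_i phi_i X_{t+1-i}.
Substitute known values:
  E[X_{t+1} | ...] = 2 + (0.454) * (-3) + (-0.11) * (-8) + (0.286) * (-5)
                   = 0.0880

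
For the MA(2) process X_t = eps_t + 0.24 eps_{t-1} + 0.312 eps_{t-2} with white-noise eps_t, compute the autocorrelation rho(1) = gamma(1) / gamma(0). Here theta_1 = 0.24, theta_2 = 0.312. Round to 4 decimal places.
\rho(1) = 0.2726

For an MA(q) process with theta_0 = 1, the autocovariance is
  gamma(k) = sigma^2 * sum_{i=0..q-k} theta_i * theta_{i+k},
and rho(k) = gamma(k) / gamma(0). Sigma^2 cancels.
  numerator   = (1)*(0.24) + (0.24)*(0.312) = 0.31488.
  denominator = (1)^2 + (0.24)^2 + (0.312)^2 = 1.154944.
  rho(1) = 0.31488 / 1.154944 = 0.2726.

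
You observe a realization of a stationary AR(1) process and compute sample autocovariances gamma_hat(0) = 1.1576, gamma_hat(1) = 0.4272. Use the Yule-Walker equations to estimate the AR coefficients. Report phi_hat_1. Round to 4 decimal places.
\hat\phi_{1} = 0.3690

The Yule-Walker equations for an AR(p) process read, in matrix form,
  Gamma_p phi = r_p,   with   (Gamma_p)_{ij} = gamma(|i - j|),
                       (r_p)_i = gamma(i),   i,j = 1..p.
Substitute the sample gammas (Toeplitz matrix and right-hand side of size 1):
  Gamma_p = [[1.1576]]
  r_p     = [0.4272]
With p = 1 this is the single equation gamma(0) phi_1 = gamma(1):
  phi_hat_1 = gamma(1) / gamma(0) = 0.4272 / 1.1576 = 0.3690.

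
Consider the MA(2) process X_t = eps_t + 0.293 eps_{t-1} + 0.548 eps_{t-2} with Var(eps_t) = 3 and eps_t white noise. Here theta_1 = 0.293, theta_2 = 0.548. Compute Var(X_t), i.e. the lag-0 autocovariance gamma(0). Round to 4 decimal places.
\gamma(0) = 4.1585

For an MA(q) process X_t = eps_t + sum_i theta_i eps_{t-i} with
Var(eps_t) = sigma^2, the variance is
  gamma(0) = sigma^2 * (1 + sum_i theta_i^2).
  sum_i theta_i^2 = (0.293)^2 + (0.548)^2 = 0.085849 + 0.300304 = 0.386153.
  gamma(0) = 3 * (1 + 0.386153) = 3 * 1.386153 = 4.158459, which rounds to 4.1585.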